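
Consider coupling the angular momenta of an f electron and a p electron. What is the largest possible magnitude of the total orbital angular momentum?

|L_tot|_max = 2√5 ℏ ≈ 4.472ℏ

By the triangle rule, |l₁ − l₂| ≤ L ≤ l₁ + l₂.
L ∈ {2, 3, 4}.
The largest magnitude corresponds to L = 4: |L_tot| = ℏ√(4·5) = 2√5 ℏ.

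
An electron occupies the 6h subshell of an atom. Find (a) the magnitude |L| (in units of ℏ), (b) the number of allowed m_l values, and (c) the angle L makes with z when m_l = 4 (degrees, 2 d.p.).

|L| = √30 ℏ ≈ 5.477ℏ; 11 values; θ(m_l=4) ≈ 43.09°

The 6h subshell has l = 5.
|L| = ℏ√(5·6) = √30 ℏ ≈ 5.477ℏ.
There are 2l+1 = 11 values of m_l.
For m_l = 4: cos θ = 4/√30, θ ≈ 43.09°.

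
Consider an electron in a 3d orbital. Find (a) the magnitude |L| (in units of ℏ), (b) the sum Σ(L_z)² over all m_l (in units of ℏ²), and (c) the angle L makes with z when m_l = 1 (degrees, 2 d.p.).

3d means n = 3, l = 2.
|L| = ℏ√(2·3) = √6 ℏ ≈ 2.449ℏ.
Σ m_l² = 10, so Σ(L_z)² = 10 ℏ².
For m_l = 1: cos θ = 1/√6, θ ≈ 65.91°.

|L| = √6 ℏ ≈ 2.449ℏ; Σ(L_z)² = 10 ℏ²; θ(m_l=1) ≈ 65.91°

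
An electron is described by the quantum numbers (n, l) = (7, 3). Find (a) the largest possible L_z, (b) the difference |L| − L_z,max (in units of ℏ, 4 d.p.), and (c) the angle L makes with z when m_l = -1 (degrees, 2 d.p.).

L_z,max = lℏ = 3ℏ.
|L| − L_z,max = (2√3 − 3)ℏ ≈ 0.4641ℏ.
For m_l = -1: cos θ = -1/√12, θ ≈ 106.78°.

L_z,max = 3ℏ; |L|−L_z,max ≈ 0.4641ℏ; θ(m_l=-1) ≈ 106.78°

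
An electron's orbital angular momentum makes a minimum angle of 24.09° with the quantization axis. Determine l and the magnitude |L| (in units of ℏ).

At minimum angle, m_l = l, so cos θ = l/√(l(l+1)); cos²θ = l/(l+1) = 0.8334.
Thus l = 0.8334/(1 − 0.8334) ≈ 5.
Then |L| = ℏ√(5·6) = √30 ℏ.

l = 5, |L| = √30 ℏ ≈ 5.477ℏ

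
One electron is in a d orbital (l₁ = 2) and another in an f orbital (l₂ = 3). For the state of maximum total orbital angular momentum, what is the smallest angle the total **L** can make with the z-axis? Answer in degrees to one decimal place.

θ_min ≈ 24.1°

L runs from |2 − 3| = 1 to 2 + 3 = 5.
Allowed values: L = 1, 2, 3, 4, 5.
The maximum is L = 5, with |L_tot| = ℏ√(5·6) = √30 ℏ.
The minimum angle with z is arccos(5/√30) ≈ 24.1°.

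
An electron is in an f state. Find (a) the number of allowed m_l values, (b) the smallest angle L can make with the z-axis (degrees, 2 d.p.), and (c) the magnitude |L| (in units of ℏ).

An f state has l = 3.
There are 2l+1 = 7 values of m_l.
cos θ_min = 3/√12, so θ_min ≈ 30.00°.
|L| = ℏ√(3·4) = 2√3 ℏ ≈ 3.464ℏ.

7 values; θ_min ≈ 30.00°; |L| = 2√3 ℏ ≈ 3.464ℏ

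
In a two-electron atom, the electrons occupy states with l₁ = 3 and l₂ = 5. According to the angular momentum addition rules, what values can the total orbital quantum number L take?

The total orbital quantum number L ranges from |l₁ − l₂| to l₁ + l₂ in integer steps.
Allowed values: L = 2, 3, 4, 5, 6, 7, 8.

L = 2, 3, 4, 5, 6, 7, 8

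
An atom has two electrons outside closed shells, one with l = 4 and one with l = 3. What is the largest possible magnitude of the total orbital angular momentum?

|L_tot|_max = 2√14 ℏ ≈ 7.483ℏ

By the triangle rule, |l₁ − l₂| ≤ L ≤ l₁ + l₂.
So L can be 1, 2, 3, 4, 5, 6, 7.
The largest magnitude corresponds to L = 7: |L_tot| = ℏ√(7·8) = 2√14 ℏ.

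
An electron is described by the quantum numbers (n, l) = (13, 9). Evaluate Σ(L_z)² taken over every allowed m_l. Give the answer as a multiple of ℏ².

Σ(L_z)² = 570 ℏ²

The allowed m_l values are -9, -8, -7, -6, -5, -4, -3, -2, -1, 0, 1, 2, 3, 4, 5, 6, 7, 8, 9.
Σ m_l² = l(l+1)(2l+1)/3 = 9·10·19/3 = 570.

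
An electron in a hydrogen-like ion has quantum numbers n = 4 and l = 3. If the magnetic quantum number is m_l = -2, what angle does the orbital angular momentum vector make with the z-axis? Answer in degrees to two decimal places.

θ ≈ 125.26°

|L| = √(l(l+1)) ℏ = 2√3 ℏ.
L_z = m_l ℏ = −2ℏ.
cos θ = L_z/|L| = -2/√12, so θ ≈ 125.26°.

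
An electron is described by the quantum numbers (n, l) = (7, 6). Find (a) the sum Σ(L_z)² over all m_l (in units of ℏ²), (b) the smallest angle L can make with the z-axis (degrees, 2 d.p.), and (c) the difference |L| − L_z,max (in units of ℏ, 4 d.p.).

Σ m_l² = 182, so Σ(L_z)² = 182 ℏ².
cos θ_min = 6/√42, so θ_min ≈ 22.21°.
|L| − L_z,max = (√42 − 6)ℏ ≈ 0.4807ℏ.

Σ(L_z)² = 182 ℏ²; θ_min ≈ 22.21°; |L|−L_z,max ≈ 0.4807ℏ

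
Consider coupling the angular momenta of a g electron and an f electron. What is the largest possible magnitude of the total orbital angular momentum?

|L_tot|_max = 2√14 ℏ ≈ 7.483ℏ

The total orbital quantum number L ranges from |l₁ − l₂| to l₁ + l₂ in integer steps.
So L can be 1, 2, 3, 4, 5, 6, 7.
The largest magnitude corresponds to L = 7: |L_tot| = ℏ√(7·8) = 2√14 ℏ.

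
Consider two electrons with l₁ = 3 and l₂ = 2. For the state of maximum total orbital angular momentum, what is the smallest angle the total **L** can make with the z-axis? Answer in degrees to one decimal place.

θ_min ≈ 24.1°

By the triangle rule, |l₁ − l₂| ≤ L ≤ l₁ + l₂.
So L can be 1, 2, 3, 4, 5.
The maximum is L = 5, with |L_tot| = ℏ√(5·6) = √30 ℏ.
The minimum angle with z is arccos(5/√30) ≈ 24.1°.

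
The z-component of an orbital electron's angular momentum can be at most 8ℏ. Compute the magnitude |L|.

|L| = 6√2 ℏ ≈ 8.485ℏ

The maximum L_z equals lℏ, giving l = 8.
Then |L| = ℏ√(8·9) = 6√2 ℏ.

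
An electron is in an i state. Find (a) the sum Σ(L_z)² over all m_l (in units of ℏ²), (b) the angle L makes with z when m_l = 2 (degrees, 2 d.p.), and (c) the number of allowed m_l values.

Σ(L_z)² = 182 ℏ²; θ(m_l=2) ≈ 72.02°; 13 values

For an i orbital, l = 6.
Σ m_l² = 182, so Σ(L_z)² = 182 ℏ².
For m_l = 2: cos θ = 2/√42, θ ≈ 72.02°.
There are 2l+1 = 13 values of m_l.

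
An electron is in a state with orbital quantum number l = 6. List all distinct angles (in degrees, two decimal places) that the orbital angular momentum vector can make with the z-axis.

θ ∈ {22.21°, 39.51°, 51.89°, 62.42°, 72.02°, 81.12°, 90.00°, 98.88°, 107.98°, 117.58°, 128.11°, 140.49°, 157.79°}

|L| = ℏ√(l(l+1)) = √42 ℏ.
cos θ = m_l/√42 for each m_l ∈ {-6, -5, -4, -3, -2, -1, 0, 1, 2, 3, 4, 5, 6}.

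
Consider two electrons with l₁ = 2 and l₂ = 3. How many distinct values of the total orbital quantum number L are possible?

5

Angular momentum addition gives L = |l₁ − l₂|, …, l₁ + l₂.
L ∈ {1, 2, 3, 4, 5}.
That is 5 values.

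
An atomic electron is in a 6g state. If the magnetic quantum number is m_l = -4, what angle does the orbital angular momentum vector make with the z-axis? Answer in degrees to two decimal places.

θ ≈ 153.43°

The 6g subshell has l = 4.
|L| = ℏ√(l(l+1)) = 2√5 ℏ.
L_z = m_l ℏ = −4ℏ.
cos θ = L_z/|L| = -4/√20, so θ ≈ 153.43°.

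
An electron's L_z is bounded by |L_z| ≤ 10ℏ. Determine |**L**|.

|L| = √110 ℏ ≈ 10.488ℏ

The maximum L_z equals lℏ, giving l = 10.
|L| = √(l(l+1)) ℏ = √110 ℏ.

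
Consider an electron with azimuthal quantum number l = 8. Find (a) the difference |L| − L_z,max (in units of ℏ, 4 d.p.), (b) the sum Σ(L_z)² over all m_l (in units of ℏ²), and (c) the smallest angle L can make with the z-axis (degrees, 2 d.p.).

|L| − L_z,max = (6√2 − 8)ℏ ≈ 0.4853ℏ.
Σ m_l² = 408, so Σ(L_z)² = 408 ℏ².
cos θ_min = 8/√72, so θ_min ≈ 19.47°.

|L|−L_z,max ≈ 0.4853ℏ; Σ(L_z)² = 408 ℏ²; θ_min ≈ 19.47°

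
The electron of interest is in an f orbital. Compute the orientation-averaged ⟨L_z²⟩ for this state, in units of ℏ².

⟨L_z²⟩ = 4 ℏ²

An f state has l = 3.
m_l ∈ {-3, -2, -1, 0, 1, 2, 3}.
⟨L_z²⟩ = ℏ²·(Σ m_l²)/(2l+1) = ℏ²·28/7 = 4ℏ².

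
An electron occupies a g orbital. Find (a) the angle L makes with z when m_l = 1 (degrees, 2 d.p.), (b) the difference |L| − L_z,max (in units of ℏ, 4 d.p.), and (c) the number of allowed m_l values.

θ(m_l=1) ≈ 77.08°; |L|−L_z,max ≈ 0.4721ℏ; 9 values

A g state has l = 4.
For m_l = 1: cos θ = 1/√20, θ ≈ 77.08°.
|L| − L_z,max = (2√5 − 4)ℏ ≈ 0.4721ℏ.
There are 2l+1 = 9 values of m_l.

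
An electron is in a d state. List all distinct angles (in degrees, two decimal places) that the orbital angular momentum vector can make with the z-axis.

θ ∈ {35.26°, 65.91°, 90.00°, 114.09°, 144.74°}

For a d orbital, l = 2.
|L| = ℏ√(l(l+1)) = √6 ℏ.
cos θ = m_l/√6 for each m_l ∈ {-2, -1, 0, 1, 2}.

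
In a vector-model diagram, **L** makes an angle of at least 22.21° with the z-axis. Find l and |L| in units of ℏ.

l = 6, |L| = √42 ℏ ≈ 6.481ℏ

cos²θ_min = l/(l+1) = 0.8571.
Thus l = 0.8571/(1 − 0.8571) ≈ 6.
Then |L| = ℏ√(6·7) = √42 ℏ.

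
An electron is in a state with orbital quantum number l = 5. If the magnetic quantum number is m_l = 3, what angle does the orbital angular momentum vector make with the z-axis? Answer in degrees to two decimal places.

|L| = √(l(l+1)) ℏ = √30 ℏ.
L_z = m_l ℏ = 3ℏ.
cos θ = L_z/|L| = 3/√30, so θ ≈ 56.79°.

θ ≈ 56.79°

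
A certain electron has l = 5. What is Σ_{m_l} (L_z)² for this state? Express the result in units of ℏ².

Σ(L_z)² = 110 ℏ²

m_l ∈ {-5, -4, -3, -2, -1, 0, 1, 2, 3, 4, 5}.
Σ m_l² = l(l+1)(2l+1)/3 = 5·6·11/3 = 110.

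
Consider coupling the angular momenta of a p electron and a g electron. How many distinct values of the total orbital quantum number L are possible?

The total orbital quantum number L ranges from |l₁ − l₂| to l₁ + l₂ in integer steps.
So L can be 3, 4, 5.
That is 3 values.

3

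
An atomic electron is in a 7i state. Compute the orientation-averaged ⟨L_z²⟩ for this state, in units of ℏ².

⟨L_z²⟩ = 14 ℏ²

The 7i subshell has l = 6.
m_l ∈ {-6, -5, -4, -3, -2, -1, 0, 1, 2, 3, 4, 5, 6}.
⟨L_z²⟩ = ℏ²·l(l+1)/3 = 14ℏ².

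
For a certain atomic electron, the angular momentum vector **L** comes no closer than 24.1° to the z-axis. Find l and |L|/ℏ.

l = 5, |L| = √30 ℏ ≈ 5.477ℏ

cos²θ_min = l/(l+1) = 0.8333.
Solving: l = 5.
Then |L| = ℏ√(5·6) = √30 ℏ.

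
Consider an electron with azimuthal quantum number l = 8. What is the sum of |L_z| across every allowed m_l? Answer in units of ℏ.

m_l runs from −8 to 8, i.e. {-8, -7, -6, -5, -4, -3, -2, -1, 0, 1, 2, 3, 4, 5, 6, 7, 8}.
Σ|m_l| = l(l+1) = 72.

Σ|L_z| = 72 ℏ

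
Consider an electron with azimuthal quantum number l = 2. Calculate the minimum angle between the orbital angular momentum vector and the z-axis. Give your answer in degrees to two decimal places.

|L| = √(l(l+1)) ℏ = √6 ℏ.
The smallest angle corresponds to the largest L_z, i.e. m_l = l = 2, giving L_z = 2ℏ.
cos θ_min = 2/√6, so θ_min ≈ 35.26°.

θ_min ≈ 35.26°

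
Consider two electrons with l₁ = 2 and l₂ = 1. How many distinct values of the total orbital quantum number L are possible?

3

The total orbital quantum number L ranges from |l₁ − l₂| to l₁ + l₂ in integer steps.
L ∈ {1, 2, 3}.
That is 3 values.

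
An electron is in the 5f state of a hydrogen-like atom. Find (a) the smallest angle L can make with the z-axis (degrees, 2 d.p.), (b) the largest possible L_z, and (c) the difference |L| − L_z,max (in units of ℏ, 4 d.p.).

5f means n = 5, l = 3.
cos θ_min = 3/√12, so θ_min ≈ 30.00°.
L_z,max = lℏ = 3ℏ.
|L| − L_z,max = (2√3 − 3)ℏ ≈ 0.4641ℏ.

θ_min ≈ 30.00°; L_z,max = 3ℏ; |L|−L_z,max ≈ 0.4641ℏ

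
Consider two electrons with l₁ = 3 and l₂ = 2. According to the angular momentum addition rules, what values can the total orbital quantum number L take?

L = 1, 2, 3, 4, 5

The total orbital quantum number L ranges from |l₁ − l₂| to l₁ + l₂ in integer steps.
Allowed values: L = 1, 2, 3, 4, 5.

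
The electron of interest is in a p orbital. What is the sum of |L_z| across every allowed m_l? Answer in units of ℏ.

For a p orbital, l = 1.
m_l ∈ {-1, 0, 1}.
Σ|m_l| = l(l+1) = 2.

Σ|L_z| = 2 ℏ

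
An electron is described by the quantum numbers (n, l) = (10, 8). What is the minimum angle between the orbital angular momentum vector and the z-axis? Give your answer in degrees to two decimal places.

|L| = ℏ√(l(l+1)) = 6√2 ℏ.
The smallest angle corresponds to the largest L_z, i.e. m_l = l = 8, giving L_z = 8ℏ.
cos θ_min = 8/√72, so θ_min ≈ 19.47°.

θ_min ≈ 19.47°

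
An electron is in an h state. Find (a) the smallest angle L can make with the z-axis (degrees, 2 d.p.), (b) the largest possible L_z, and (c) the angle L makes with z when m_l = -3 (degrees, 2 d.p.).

For an h orbital, l = 5.
cos θ_min = 5/√30, so θ_min ≈ 24.09°.
L_z,max = lℏ = 5ℏ.
For m_l = -3: cos θ = -3/√30, θ ≈ 123.21°.

θ_min ≈ 24.09°; L_z,max = 5ℏ; θ(m_l=-3) ≈ 123.21°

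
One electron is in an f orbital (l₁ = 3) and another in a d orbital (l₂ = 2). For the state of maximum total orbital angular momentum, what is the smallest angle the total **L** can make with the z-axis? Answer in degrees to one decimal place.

θ_min ≈ 24.1°

By the triangle rule, |l₁ − l₂| ≤ L ≤ l₁ + l₂.
Allowed values: L = 1, 2, 3, 4, 5.
The maximum is L = 5, with |L_tot| = ℏ√(5·6) = √30 ℏ.
The minimum angle with z is arccos(5/√30) ≈ 24.1°.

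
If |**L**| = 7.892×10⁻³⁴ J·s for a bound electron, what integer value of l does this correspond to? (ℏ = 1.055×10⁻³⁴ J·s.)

l = 7

Dividing by ℏ: |L|/ℏ ≈ 7.481.
Set l(l+1) = 55.96; the integer solution is l = 7.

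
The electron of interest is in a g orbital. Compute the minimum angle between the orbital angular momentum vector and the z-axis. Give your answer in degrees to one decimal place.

The letter g corresponds to l = 4.
|L|² = l(l+1)ℏ² = 20ℏ², so |L| = 2√5 ℏ.
The smallest angle corresponds to the largest L_z, i.e. m_l = l = 4, giving L_z = 4ℏ.
cos θ_min = 4/√20, so θ_min ≈ 26.6°.

θ_min ≈ 26.6°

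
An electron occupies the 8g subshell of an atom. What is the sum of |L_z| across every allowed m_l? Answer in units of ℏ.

Σ|L_z| = 20 ℏ

For 8g, l = 4.
m_l ∈ {-4, -3, -2, -1, 0, 1, 2, 3, 4}.
Σ|m_l| = 2·4(4+1)/2 = 20.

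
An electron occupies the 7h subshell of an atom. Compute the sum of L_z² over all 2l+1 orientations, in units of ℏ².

Σ(L_z)² = 110 ℏ²

7h means n = 7, l = 5.
The allowed m_l values are -5, -4, -3, -2, -1, 0, 1, 2, 3, 4, 5.
Σ m_l² = 2·(1 + 4 + 9 + 16 + 25) = 110.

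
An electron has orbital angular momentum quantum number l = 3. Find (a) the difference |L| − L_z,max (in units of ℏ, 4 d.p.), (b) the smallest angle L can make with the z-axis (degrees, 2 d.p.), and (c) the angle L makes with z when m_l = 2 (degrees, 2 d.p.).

|L|−L_z,max ≈ 0.4641ℏ; θ_min ≈ 30.00°; θ(m_l=2) ≈ 54.74°

|L| − L_z,max = (2√3 − 3)ℏ ≈ 0.4641ℏ.
cos θ_min = 3/√12, so θ_min ≈ 30.00°.
For m_l = 2: cos θ = 2/√12, θ ≈ 54.74°.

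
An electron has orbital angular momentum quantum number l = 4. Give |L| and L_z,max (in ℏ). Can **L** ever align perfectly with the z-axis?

|L| = 2√5 ℏ ≈ 4.4721ℏ, while L_z,max = lℏ = 4ℏ.
Since |L| > L_z,max, the vector can never point exactly along z; the closest it comes is θ_min = arccos(4/√20) ≈ 26.6°.

No: L_z,max = 4ℏ < |L| = 2√5 ℏ ≈ 4.472ℏ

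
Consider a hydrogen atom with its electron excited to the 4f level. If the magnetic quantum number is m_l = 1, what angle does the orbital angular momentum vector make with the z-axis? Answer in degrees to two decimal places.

θ ≈ 73.22°

The 4f level has l = 3.
|L| = ℏ√(l(l+1)) = 2√3 ℏ.
L_z = m_l ℏ = 1ℏ.
cos θ = L_z/|L| = 1/√12, so θ ≈ 73.22°.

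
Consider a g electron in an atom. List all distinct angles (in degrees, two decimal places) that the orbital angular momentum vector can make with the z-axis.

A g state has l = 4.
|L| = √(l(l+1)) ℏ = 2√5 ℏ.
cos θ = m_l/√20 for each m_l ∈ {-4, -3, -2, -1, 0, 1, 2, 3, 4}.

θ ∈ {26.57°, 47.87°, 63.43°, 77.08°, 90.00°, 102.92°, 116.57°, 132.13°, 153.43°}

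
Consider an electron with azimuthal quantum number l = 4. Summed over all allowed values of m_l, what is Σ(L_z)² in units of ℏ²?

m_l runs from −4 to 4, i.e. {-4, -3, -2, -1, 0, 1, 2, 3, 4}.
Σ m_l² = 2·(1 + 4 + 9 + 16) = 60.

Σ(L_z)² = 60 ℏ²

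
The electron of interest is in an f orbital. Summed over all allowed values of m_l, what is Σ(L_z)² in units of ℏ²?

Σ(L_z)² = 28 ℏ²

An f state has l = 3.
m_l ∈ {-3, -2, -1, 0, 1, 2, 3}.
Summing m² from −3 to 3: Σ m_l² = 28.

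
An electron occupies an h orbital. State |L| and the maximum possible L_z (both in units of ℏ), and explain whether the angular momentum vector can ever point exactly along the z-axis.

No: L_z,max = 5ℏ < |L| = √30 ℏ ≈ 5.477ℏ

For an h orbital, l = 5.
|L| = √30 ℏ ≈ 5.4772ℏ, while L_z,max = lℏ = 5ℏ.
Since |L| > L_z,max, the vector can never point exactly along z; the closest it comes is θ_min = arccos(5/√30) ≈ 24.1°.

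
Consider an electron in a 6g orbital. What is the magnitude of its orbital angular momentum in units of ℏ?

|L| = 2√5 ℏ ≈ 4.472ℏ

The 6g subshell has l = 4.
|L| = ℏ√(l(l+1)) = ℏ√(4·5) = 2√5 ℏ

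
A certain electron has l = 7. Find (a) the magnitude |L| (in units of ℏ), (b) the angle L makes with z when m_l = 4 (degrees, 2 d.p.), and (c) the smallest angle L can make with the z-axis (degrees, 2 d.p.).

|L| = ℏ√(7·8) = 2√14 ℏ ≈ 7.483ℏ.
For m_l = 4: cos θ = 4/√56, θ ≈ 57.69°.
cos θ_min = 7/√56, so θ_min ≈ 20.70°.

|L| = 2√14 ℏ ≈ 7.483ℏ; θ(m_l=4) ≈ 57.69°; θ_min ≈ 20.70°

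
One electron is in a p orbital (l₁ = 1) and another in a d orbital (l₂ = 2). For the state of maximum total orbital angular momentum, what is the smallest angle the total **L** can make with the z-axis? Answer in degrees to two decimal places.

θ_min ≈ 30.00°

Angular momentum addition gives L = |l₁ − l₂|, …, l₁ + l₂.
Allowed values: L = 1, 2, 3.
The maximum is L = 3, with |L_tot| = ℏ√(3·4) = 2√3 ℏ.
The minimum angle with z is arccos(3/√12) ≈ 30.00°.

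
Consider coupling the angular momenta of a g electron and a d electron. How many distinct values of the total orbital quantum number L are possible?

5

The total orbital quantum number L ranges from |l₁ − l₂| to l₁ + l₂ in integer steps.
L ∈ {2, 3, 4, 5, 6}.
That is 5 values.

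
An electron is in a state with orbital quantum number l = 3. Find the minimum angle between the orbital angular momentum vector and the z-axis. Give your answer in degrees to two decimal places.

θ_min ≈ 30.00°

|L|² = l(l+1)ℏ² = 12ℏ², so |L| = 2√3 ℏ.
The smallest angle corresponds to the largest L_z, i.e. m_l = l = 3, giving L_z = 3ℏ.
cos θ_min = 3/√12, so θ_min ≈ 30.00°.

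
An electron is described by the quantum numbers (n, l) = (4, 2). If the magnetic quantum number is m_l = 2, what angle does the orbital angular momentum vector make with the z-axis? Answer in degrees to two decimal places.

θ ≈ 35.26°

|L| = √(l(l+1)) ℏ = √6 ℏ.
L_z = m_l ℏ = 2ℏ.
cos θ = L_z/|L| = 2/√6, so θ ≈ 35.26°.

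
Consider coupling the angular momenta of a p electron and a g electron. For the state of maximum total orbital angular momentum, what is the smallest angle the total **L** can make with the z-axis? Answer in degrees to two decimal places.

Angular momentum addition gives L = |l₁ − l₂|, …, l₁ + l₂.
L ∈ {3, 4, 5}.
The maximum is L = 5, with |L_tot| = ℏ√(5·6) = √30 ℏ.
The minimum angle with z is arccos(5/√30) ≈ 24.09°.

θ_min ≈ 24.09°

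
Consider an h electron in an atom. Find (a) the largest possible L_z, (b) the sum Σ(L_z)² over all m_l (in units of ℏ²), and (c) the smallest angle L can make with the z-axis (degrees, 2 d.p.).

H corresponds to l = 5.
L_z,max = lℏ = 5ℏ.
Σ m_l² = 110, so Σ(L_z)² = 110 ℏ².
cos θ_min = 5/√30, so θ_min ≈ 24.09°.

L_z,max = 5ℏ; Σ(L_z)² = 110 ℏ²; θ_min ≈ 24.09°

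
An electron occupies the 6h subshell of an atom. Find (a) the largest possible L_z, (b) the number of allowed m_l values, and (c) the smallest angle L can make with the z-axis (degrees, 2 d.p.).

L_z,max = 5ℏ; 11 values; θ_min ≈ 24.09°

The 6h subshell has l = 5.
L_z,max = lℏ = 5ℏ.
There are 2l+1 = 11 values of m_l.
cos θ_min = 5/√30, so θ_min ≈ 24.09°.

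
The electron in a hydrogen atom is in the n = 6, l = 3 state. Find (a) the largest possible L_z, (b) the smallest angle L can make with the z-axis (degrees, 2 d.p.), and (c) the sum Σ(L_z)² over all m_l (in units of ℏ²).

L_z,max = 3ℏ; θ_min ≈ 30.00°; Σ(L_z)² = 28 ℏ²

L_z,max = lℏ = 3ℏ.
cos θ_min = 3/√12, so θ_min ≈ 30.00°.
Σ m_l² = 28, so Σ(L_z)² = 28 ℏ².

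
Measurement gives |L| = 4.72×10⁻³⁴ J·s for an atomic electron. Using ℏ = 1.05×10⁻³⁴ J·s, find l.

|L|/ℏ = (4.72×10⁻³⁴)/(1.05×10⁻³⁴) ≈ 4.495.
(|L|/ℏ)² = l(l+1) ≈ 20.21 ⇒ l = 4.

l = 4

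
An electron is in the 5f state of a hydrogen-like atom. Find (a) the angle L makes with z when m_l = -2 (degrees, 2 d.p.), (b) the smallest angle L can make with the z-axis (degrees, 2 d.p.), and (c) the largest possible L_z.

θ(m_l=-2) ≈ 125.26°; θ_min ≈ 30.00°; L_z,max = 3ℏ

For 5f, l = 3.
For m_l = -2: cos θ = -2/√12, θ ≈ 125.26°.
cos θ_min = 3/√12, so θ_min ≈ 30.00°.
L_z,max = lℏ = 3ℏ.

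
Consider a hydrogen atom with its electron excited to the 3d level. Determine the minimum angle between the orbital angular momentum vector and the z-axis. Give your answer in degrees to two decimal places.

The 3d level has l = 2.
|L| = √(l(l+1)) ℏ = √6 ℏ.
The smallest angle corresponds to the largest L_z, i.e. m_l = l = 2, giving L_z = 2ℏ.
cos θ_min = 2/√6, so θ_min ≈ 35.26°.

θ_min ≈ 35.26°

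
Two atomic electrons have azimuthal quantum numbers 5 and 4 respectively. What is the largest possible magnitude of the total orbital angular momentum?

|L_tot|_max = 3√10 ℏ ≈ 9.487ℏ

L runs from |5 − 4| = 1 to 5 + 4 = 9.
So L can be 1, 2, 3, 4, 5, 6, 7, 8, 9.
The largest magnitude corresponds to L = 9: |L_tot| = ℏ√(9·10) = 3√10 ℏ.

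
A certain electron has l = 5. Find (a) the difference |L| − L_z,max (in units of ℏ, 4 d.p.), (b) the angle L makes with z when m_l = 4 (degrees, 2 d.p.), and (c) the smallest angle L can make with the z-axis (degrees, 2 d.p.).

|L|−L_z,max ≈ 0.4772ℏ; θ(m_l=4) ≈ 43.09°; θ_min ≈ 24.09°

|L| − L_z,max = (√30 − 5)ℏ ≈ 0.4772ℏ.
For m_l = 4: cos θ = 4/√30, θ ≈ 43.09°.
cos θ_min = 5/√30, so θ_min ≈ 24.09°.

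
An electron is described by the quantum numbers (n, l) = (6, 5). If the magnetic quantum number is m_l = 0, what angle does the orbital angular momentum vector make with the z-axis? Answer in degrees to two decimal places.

|L|² = l(l+1)ℏ² = 30ℏ², so |L| = √30 ℏ.
L_z = m_l ℏ = 0ℏ.
cos θ = L_z/|L| = 0/√30, so θ ≈ 90.00°.

θ ≈ 90.00°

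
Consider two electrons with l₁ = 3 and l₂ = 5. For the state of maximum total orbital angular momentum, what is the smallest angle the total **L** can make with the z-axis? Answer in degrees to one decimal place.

The total orbital quantum number L ranges from |l₁ − l₂| to l₁ + l₂ in integer steps.
Allowed values: L = 2, 3, 4, 5, 6, 7, 8.
The maximum is L = 8, with |L_tot| = ℏ√(8·9) = 6√2 ℏ.
The minimum angle with z is arccos(8/√72) ≈ 19.5°.

θ_min ≈ 19.5°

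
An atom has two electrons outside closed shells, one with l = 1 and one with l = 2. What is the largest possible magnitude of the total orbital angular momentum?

|L_tot|_max = 2√3 ℏ ≈ 3.464ℏ

L runs from |1 − 2| = 1 to 1 + 2 = 3.
So L can be 1, 2, 3.
The largest magnitude corresponds to L = 3: |L_tot| = ℏ√(3·4) = 2√3 ℏ.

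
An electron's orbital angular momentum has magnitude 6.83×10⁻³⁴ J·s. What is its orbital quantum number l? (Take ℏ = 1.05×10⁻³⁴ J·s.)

Dividing by ℏ: |L|/ℏ ≈ 6.505.
(|L|/ℏ)² = l(l+1) ≈ 42.31 ⇒ l = 6.

l = 6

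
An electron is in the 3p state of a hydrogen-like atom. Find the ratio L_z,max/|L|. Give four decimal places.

L_z,max/|L| = 0.7071

For 3p, l = 1.
|L| = √2 ℏ ≈ 1.4142ℏ, while L_z,max = lℏ = 1ℏ.
L_z,max/|L| = 1/√2 = 0.7071.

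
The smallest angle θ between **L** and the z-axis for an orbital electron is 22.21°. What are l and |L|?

l = 6, |L| = √42 ℏ ≈ 6.481ℏ

cos²θ_min = l/(l+1) = 0.8571.
Solving: l = 6.
Then |L| = ℏ√(6·7) = √42 ℏ.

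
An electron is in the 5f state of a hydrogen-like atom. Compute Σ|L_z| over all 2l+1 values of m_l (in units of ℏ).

5f means n = 5, l = 3.
m_l ∈ {-3, -2, -1, 0, 1, 2, 3}.
Σ|m_l| = l(l+1) = 12.

Σ|L_z| = 12 ℏ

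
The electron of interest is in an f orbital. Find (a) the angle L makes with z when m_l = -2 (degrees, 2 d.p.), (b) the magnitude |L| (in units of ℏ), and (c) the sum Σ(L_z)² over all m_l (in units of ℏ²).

The letter f corresponds to l = 3.
For m_l = -2: cos θ = -2/√12, θ ≈ 125.26°.
|L| = ℏ√(3·4) = 2√3 ℏ ≈ 3.464ℏ.
Σ m_l² = 28, so Σ(L_z)² = 28 ℏ².

θ(m_l=-2) ≈ 125.26°; |L| = 2√3 ℏ ≈ 3.464ℏ; Σ(L_z)² = 28 ℏ²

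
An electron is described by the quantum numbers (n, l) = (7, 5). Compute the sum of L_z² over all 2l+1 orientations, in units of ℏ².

m_l ∈ {-5, -4, -3, -2, -1, 0, 1, 2, 3, 4, 5}.
Σ m_l² = 2·(1 + 4 + 9 + 16 + 25) = 110.

Σ(L_z)² = 110 ℏ²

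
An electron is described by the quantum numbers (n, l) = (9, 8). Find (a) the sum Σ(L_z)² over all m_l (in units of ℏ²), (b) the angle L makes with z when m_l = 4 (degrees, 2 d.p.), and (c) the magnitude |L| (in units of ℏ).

Σ m_l² = 408, so Σ(L_z)² = 408 ℏ².
For m_l = 4: cos θ = 4/√72, θ ≈ 61.87°.
|L| = ℏ√(8·9) = 6√2 ℏ ≈ 8.485ℏ.

Σ(L_z)² = 408 ℏ²; θ(m_l=4) ≈ 61.87°; |L| = 6√2 ℏ ≈ 8.485ℏ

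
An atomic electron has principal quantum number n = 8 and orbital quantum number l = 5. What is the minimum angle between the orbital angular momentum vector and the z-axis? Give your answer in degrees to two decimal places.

θ_min ≈ 24.09°

|L|² = l(l+1)ℏ² = 30ℏ², so |L| = √30 ℏ.
The smallest angle corresponds to the largest L_z, i.e. m_l = l = 5, giving L_z = 5ℏ.
cos θ_min = 5/√30, so θ_min ≈ 24.09°.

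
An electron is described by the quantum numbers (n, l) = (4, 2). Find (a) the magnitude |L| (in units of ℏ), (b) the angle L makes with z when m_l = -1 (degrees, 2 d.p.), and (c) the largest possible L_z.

|L| = ℏ√(2·3) = √6 ℏ ≈ 2.449ℏ.
For m_l = -1: cos θ = -1/√6, θ ≈ 114.09°.
L_z,max = lℏ = 2ℏ.

|L| = √6 ℏ ≈ 2.449ℏ; θ(m_l=-1) ≈ 114.09°; L_z,max = 2ℏ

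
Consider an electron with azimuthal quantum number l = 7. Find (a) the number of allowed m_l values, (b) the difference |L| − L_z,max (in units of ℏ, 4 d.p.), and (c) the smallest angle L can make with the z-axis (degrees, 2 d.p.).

There are 2l+1 = 15 values of m_l.
|L| − L_z,max = (2√14 − 7)ℏ ≈ 0.4833ℏ.
cos θ_min = 7/√56, so θ_min ≈ 20.70°.

15 values; |L|−L_z,max ≈ 0.4833ℏ; θ_min ≈ 20.70°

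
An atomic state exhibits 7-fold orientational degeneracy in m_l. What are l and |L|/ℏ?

2l + 1 = 7 ⇒ l = 3.
|L| = ℏ√(l(l+1)) = ℏ√(3·4) = 2√3 ℏ.

l = 3, |L| = 2√3 ℏ ≈ 3.464ℏ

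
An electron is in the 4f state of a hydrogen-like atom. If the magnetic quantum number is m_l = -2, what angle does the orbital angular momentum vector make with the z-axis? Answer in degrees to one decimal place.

θ ≈ 125.3°

4f means n = 4, l = 3.
|L| = √(l(l+1)) ℏ = 2√3 ℏ.
L_z = m_l ℏ = −2ℏ.
cos θ = L_z/|L| = -2/√12, so θ ≈ 125.3°.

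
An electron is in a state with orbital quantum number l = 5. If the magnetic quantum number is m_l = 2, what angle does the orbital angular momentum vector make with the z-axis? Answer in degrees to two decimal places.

|L|² = l(l+1)ℏ² = 30ℏ², so |L| = √30 ℏ.
L_z = m_l ℏ = 2ℏ.
cos θ = L_z/|L| = 2/√30, so θ ≈ 68.58°.

θ ≈ 68.58°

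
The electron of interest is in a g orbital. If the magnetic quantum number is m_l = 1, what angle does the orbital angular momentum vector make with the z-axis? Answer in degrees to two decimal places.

θ ≈ 77.08°

The letter g corresponds to l = 4.
|L| = ℏ√(l(l+1)) = 2√5 ℏ.
L_z = m_l ℏ = 1ℏ.
cos θ = L_z/|L| = 1/√20, so θ ≈ 77.08°.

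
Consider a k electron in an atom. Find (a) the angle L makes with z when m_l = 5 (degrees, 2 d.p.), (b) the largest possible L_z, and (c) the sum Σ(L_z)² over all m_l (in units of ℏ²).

A k state has l = 7.
For m_l = 5: cos θ = 5/√56, θ ≈ 48.08°.
L_z,max = lℏ = 7ℏ.
Σ m_l² = 280, so Σ(L_z)² = 280 ℏ².

θ(m_l=5) ≈ 48.08°; L_z,max = 7ℏ; Σ(L_z)² = 280 ℏ²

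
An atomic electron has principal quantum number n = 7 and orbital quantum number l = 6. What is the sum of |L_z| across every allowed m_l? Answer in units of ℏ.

Σ|L_z| = 42 ℏ

m_l ∈ {-6, -5, -4, -3, -2, -1, 0, 1, 2, 3, 4, 5, 6}.
Σ|m_l| = 2(1+2+…+6) = 42.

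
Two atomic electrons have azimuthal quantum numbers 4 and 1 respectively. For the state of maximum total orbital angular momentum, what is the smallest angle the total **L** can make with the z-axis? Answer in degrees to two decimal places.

θ_min ≈ 24.09°

Angular momentum addition gives L = |l₁ − l₂|, …, l₁ + l₂.
L ∈ {3, 4, 5}.
The maximum is L = 5, with |L_tot| = ℏ√(5·6) = √30 ℏ.
The minimum angle with z is arccos(5/√30) ≈ 24.09°.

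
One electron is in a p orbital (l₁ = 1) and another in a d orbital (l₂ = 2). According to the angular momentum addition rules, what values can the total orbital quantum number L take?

The total orbital quantum number L ranges from |l₁ − l₂| to l₁ + l₂ in integer steps.
So L can be 1, 2, 3.

L = 1, 2, 3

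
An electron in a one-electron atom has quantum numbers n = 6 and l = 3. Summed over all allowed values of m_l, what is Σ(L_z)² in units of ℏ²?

m_l runs from −3 to 3, i.e. {-3, -2, -1, 0, 1, 2, 3}.
Σ m_l² = l(l+1)(2l+1)/3 = 3·4·7/3 = 28.

Σ(L_z)² = 28 ℏ²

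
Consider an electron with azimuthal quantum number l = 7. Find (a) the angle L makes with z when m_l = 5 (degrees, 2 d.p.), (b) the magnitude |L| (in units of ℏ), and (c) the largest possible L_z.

For m_l = 5: cos θ = 5/√56, θ ≈ 48.08°.
|L| = ℏ√(7·8) = 2√14 ℏ ≈ 7.483ℏ.
L_z,max = lℏ = 7ℏ.

θ(m_l=5) ≈ 48.08°; |L| = 2√14 ℏ ≈ 7.483ℏ; L_z,max = 7ℏ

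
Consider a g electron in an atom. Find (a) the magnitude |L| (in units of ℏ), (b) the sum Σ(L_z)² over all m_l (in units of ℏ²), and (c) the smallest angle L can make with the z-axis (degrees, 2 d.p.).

|L| = 2√5 ℏ ≈ 4.472ℏ; Σ(L_z)² = 60 ℏ²; θ_min ≈ 26.57°

For a g orbital, l = 4.
|L| = ℏ√(4·5) = 2√5 ℏ ≈ 4.472ℏ.
Σ m_l² = 60, so Σ(L_z)² = 60 ℏ².
cos θ_min = 4/√20, so θ_min ≈ 26.57°.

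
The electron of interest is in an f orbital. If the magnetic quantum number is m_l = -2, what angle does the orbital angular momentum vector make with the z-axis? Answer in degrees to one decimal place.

θ ≈ 125.3°

The letter f corresponds to l = 3.
|L| = ℏ√(l(l+1)) = 2√3 ℏ.
L_z = m_l ℏ = −2ℏ.
cos θ = L_z/|L| = -2/√12, so θ ≈ 125.3°.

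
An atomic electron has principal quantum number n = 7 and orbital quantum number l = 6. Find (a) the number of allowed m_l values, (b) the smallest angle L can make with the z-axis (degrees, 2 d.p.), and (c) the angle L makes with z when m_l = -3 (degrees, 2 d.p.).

13 values; θ_min ≈ 22.21°; θ(m_l=-3) ≈ 117.58°

There are 2l+1 = 13 values of m_l.
cos θ_min = 6/√42, so θ_min ≈ 22.21°.
For m_l = -3: cos θ = -3/√42, θ ≈ 117.58°.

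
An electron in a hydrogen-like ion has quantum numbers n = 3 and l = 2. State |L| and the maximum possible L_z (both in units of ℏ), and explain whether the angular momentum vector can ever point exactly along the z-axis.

|L| = √6 ℏ ≈ 2.4495ℏ, while L_z,max = lℏ = 2ℏ.
Since |L| > L_z,max, the vector can never point exactly along z; the closest it comes is θ_min = arccos(2/√6) ≈ 35.3°.

No: L_z,max = 2ℏ < |L| = √6 ℏ ≈ 2.449ℏ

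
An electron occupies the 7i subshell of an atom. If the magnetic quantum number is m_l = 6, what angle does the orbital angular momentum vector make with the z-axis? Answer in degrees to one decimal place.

For 7i, l = 6.
|L| = √(l(l+1)) ℏ = √42 ℏ.
L_z = m_l ℏ = 6ℏ.
cos θ = L_z/|L| = 6/√42, so θ ≈ 22.2°.

θ ≈ 22.2°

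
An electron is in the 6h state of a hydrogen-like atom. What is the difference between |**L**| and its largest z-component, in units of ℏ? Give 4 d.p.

The 6h subshell has l = 5.
|L| = √30 ℏ ≈ 5.4772ℏ, while L_z,max = lℏ = 5ℏ.
The difference is (√30 − 5)ℏ ≈ 0.4772ℏ.

|L| − L_z,max ≈ 0.4772ℏ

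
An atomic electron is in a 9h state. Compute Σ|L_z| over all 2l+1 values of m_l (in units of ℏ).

Σ|L_z| = 30 ℏ

The 9h subshell has l = 5.
m_l runs from −5 to 5, i.e. {-5, -4, -3, -2, -1, 0, 1, 2, 3, 4, 5}.
Σ|m_l| = l(l+1) = 30.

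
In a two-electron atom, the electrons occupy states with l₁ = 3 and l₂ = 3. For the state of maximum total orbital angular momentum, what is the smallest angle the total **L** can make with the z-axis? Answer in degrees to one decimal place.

θ_min ≈ 22.2°

By the triangle rule, |l₁ − l₂| ≤ L ≤ l₁ + l₂.
L ∈ {0, 1, 2, 3, 4, 5, 6}.
The maximum is L = 6, with |L_tot| = ℏ√(6·7) = √42 ℏ.
The minimum angle with z is arccos(6/√42) ≈ 22.2°.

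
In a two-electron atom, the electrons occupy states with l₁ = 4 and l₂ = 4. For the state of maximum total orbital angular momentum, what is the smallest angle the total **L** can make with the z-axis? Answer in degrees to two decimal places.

L runs from |4 − 4| = 0 to 4 + 4 = 8.
L ∈ {0, 1, 2, 3, 4, 5, 6, 7, 8}.
The maximum is L = 8, with |L_tot| = ℏ√(8·9) = 6√2 ℏ.
The minimum angle with z is arccos(8/√72) ≈ 19.47°.

θ_min ≈ 19.47°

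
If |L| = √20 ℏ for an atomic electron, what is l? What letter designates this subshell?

l = 4 (g orbital)

Since |L|² = l(l+1)ℏ², l(l+1) = 20.
The positive root is l = 4.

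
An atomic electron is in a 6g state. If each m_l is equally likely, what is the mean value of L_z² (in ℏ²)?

6g means n = 6, l = 4.
The allowed m_l values are -4, -3, -2, -1, 0, 1, 2, 3, 4.
Average of L_z² over 9 states: 60/9 ℏ² = 6.667 ℏ².

⟨L_z²⟩ = 6.667 ℏ²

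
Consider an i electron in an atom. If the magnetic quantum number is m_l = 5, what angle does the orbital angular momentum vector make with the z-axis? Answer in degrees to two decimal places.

θ ≈ 39.51°

An i state has l = 6.
|L| = ℏ√(l(l+1)) = √42 ℏ.
L_z = m_l ℏ = 5ℏ.
cos θ = L_z/|L| = 5/√42, so θ ≈ 39.51°.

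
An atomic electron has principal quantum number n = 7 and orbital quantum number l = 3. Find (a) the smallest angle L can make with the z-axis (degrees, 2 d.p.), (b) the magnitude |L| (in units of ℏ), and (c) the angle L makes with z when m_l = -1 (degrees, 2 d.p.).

θ_min ≈ 30.00°; |L| = 2√3 ℏ ≈ 3.464ℏ; θ(m_l=-1) ≈ 106.78°

cos θ_min = 3/√12, so θ_min ≈ 30.00°.
|L| = ℏ√(3·4) = 2√3 ℏ ≈ 3.464ℏ.
For m_l = -1: cos θ = -1/√12, θ ≈ 106.78°.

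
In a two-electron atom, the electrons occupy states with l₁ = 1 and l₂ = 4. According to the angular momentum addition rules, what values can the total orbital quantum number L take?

L runs from |1 − 4| = 3 to 1 + 4 = 5.
L ∈ {3, 4, 5}.

L = 3, 4, 5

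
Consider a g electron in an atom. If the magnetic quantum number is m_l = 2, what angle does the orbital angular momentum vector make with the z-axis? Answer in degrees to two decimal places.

θ ≈ 63.43°

G corresponds to l = 4.
|L| = ℏ√(l(l+1)) = 2√5 ℏ.
L_z = m_l ℏ = 2ℏ.
cos θ = L_z/|L| = 2/√20, so θ ≈ 63.43°.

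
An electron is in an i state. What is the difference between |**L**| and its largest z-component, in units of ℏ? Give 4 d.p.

|L| − L_z,max ≈ 0.4807ℏ

The letter i corresponds to l = 6.
|L| = √42 ℏ ≈ 6.4807ℏ, while L_z,max = lℏ = 6ℏ.
The difference is (√42 − 6)ℏ ≈ 0.4807ℏ.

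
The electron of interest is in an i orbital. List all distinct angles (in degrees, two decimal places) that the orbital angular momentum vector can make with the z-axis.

For an i orbital, l = 6.
|L|² = l(l+1)ℏ² = 42ℏ², so |L| = √42 ℏ.
cos θ = m_l/√42 for each m_l ∈ {-6, -5, -4, -3, -2, -1, 0, 1, 2, 3, 4, 5, 6}.

θ ∈ {22.21°, 39.51°, 51.89°, 62.42°, 72.02°, 81.12°, 90.00°, 98.88°, 107.98°, 117.58°, 128.11°, 140.49°, 157.79°}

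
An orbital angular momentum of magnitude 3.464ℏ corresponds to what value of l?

(|L|/ℏ)² = l(l+1) = 12.
The positive root is l = 3.

l = 3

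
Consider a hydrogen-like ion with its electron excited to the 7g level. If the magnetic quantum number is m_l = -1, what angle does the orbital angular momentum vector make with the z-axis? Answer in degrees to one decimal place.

θ ≈ 102.9°

The 7g level has l = 4.
|L| = √(l(l+1)) ℏ = 2√5 ℏ.
L_z = m_l ℏ = −1ℏ.
cos θ = L_z/|L| = -1/√20, so θ ≈ 102.9°.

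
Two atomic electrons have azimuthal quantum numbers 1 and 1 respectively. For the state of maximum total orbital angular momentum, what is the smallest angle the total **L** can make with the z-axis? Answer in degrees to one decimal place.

By the triangle rule, |l₁ − l₂| ≤ L ≤ l₁ + l₂.
L ∈ {0, 1, 2}.
The maximum is L = 2, with |L_tot| = ℏ√(2·3) = √6 ℏ.
The minimum angle with z is arccos(2/√6) ≈ 35.3°.

θ_min ≈ 35.3°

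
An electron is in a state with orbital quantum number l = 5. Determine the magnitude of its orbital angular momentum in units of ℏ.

|L| = ℏ√(l(l+1)) = ℏ√(5·6) = √30 ℏ

|L| = √30 ℏ ≈ 5.477ℏ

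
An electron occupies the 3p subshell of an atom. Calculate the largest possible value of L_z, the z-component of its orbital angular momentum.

L_z,max = 1ℏ

The 3p subshell has l = 1.
L_z = m_l ℏ with m_l ∈ {−1, …, 1}; the maximum is m_l = 1.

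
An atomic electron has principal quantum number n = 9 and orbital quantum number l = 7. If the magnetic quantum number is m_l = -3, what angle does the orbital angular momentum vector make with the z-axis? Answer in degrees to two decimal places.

|L|² = l(l+1)ℏ² = 56ℏ², so |L| = 2√14 ℏ.
L_z = m_l ℏ = −3ℏ.
cos θ = L_z/|L| = -3/√56, so θ ≈ 113.63°.

θ ≈ 113.63°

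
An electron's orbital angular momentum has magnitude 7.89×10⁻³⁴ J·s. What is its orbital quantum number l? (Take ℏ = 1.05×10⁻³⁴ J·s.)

Dividing by ℏ: |L|/ℏ ≈ 7.514.
(|L|/ℏ)² = l(l+1) ≈ 56.46 ⇒ l = 7.

l = 7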